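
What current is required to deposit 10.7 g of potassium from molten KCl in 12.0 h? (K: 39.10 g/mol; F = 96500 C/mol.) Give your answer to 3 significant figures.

n(K) = 10.7 / 39.10 = 0.2737 mol
K⁺ + e⁻ → K, so n(e⁻) = 0.2737 mol
Q = 0.2737 × 96500 = 26410 C
I = Q / t = 26410 / 43200 s = 0.611 A

0.611 A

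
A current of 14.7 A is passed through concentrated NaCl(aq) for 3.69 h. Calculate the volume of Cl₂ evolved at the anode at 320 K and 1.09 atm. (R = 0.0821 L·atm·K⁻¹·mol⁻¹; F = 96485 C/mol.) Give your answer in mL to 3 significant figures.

24400 mL

Q = 14.7 A × 13284 s = 1.953×10^5 C
n(e⁻) = Q/F = 1.953×10^5/96485 = 2.024 mol
2Cl⁻ → Cl₂ + 2e⁻, so n(Cl₂) = 2.024 / 2 = 1.012 mol
V = nRT/P = 1.012 × 0.0821 × 320 / 1.09 = 24.39 L
= 24400 mL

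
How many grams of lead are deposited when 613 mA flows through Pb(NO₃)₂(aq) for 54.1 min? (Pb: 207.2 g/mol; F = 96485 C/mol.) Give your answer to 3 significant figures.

Q = 0.613 A × 3246 s = 1990 C
n(e⁻) = Q/F = 1990/96485 = 0.02062 mol
Pb²⁺ + 2e⁻ → Pb, so n(Pb) = 0.02062 / 2 = 0.01031 mol
m = 0.01031 × 207.2 = 2.14 g

2.14 g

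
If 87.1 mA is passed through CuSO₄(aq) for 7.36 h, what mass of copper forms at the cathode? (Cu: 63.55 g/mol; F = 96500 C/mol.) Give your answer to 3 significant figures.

Charge passed = 0.0871 × 26496 = 2308 C
n(e⁻) = 2308 / 96500 = 0.02392 mol
Cu²⁺ + 2e⁻ → Cu, so n(Cu) = 0.02392 / 2 = 0.01196 mol
m = 0.01196 × 63.55 = 0.760 g

0.760 g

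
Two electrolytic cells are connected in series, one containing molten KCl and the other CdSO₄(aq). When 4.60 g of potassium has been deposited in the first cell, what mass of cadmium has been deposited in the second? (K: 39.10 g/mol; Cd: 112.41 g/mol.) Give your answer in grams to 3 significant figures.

n(K) = 4.60 / 39.10 = 0.1176 mol
K⁺ + e⁻ → K, so n(e⁻) = 0.1176 mol
In series, the same 0.1176 mol of electrons flows through the second cell.
Cd²⁺ + 2e⁻ → Cd, so n(Cd) = 0.1176 / 2 = 0.05880 mol
m(Cd) = 0.05880 × 112.41 = 6.61 g

6.61 g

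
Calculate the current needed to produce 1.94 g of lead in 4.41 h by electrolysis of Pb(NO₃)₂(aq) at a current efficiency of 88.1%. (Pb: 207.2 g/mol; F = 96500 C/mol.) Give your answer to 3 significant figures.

n(Pb) = 1.94 / 207.2 = 0.009363 mol
Pb²⁺ + 2e⁻ → Pb, so n(e⁻) = 2 × 0.009363 = 0.01873 mol
Q = 0.01873 × 96500 / 0.881 = 2052 C
I = Q / t = 2052 / 15876 s = 0.129 A

0.129 A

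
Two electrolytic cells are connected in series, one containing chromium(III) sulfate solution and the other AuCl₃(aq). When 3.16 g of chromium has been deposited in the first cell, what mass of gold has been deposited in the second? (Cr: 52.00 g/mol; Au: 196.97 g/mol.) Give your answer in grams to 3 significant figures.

n(Cr) = 3.16 / 52.00 = 0.06077 mol
Cr³⁺ + 3e⁻ → Cr, so n(e⁻) = 3 × 0.06077 = 0.1823 mol
Same current for the same time ⇒ same n(e⁻) = 0.1823 mol in both cells.
Au³⁺ + 3e⁻ → Au, so n(Au) = 0.1823 / 3 = 0.06077 mol
m(Au) = 0.06077 × 196.97 = 12.0 g

12.0 g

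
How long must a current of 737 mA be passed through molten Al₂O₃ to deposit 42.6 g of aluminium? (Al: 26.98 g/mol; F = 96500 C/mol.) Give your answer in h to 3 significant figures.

172 h

n(Al) = 42.6 / 26.98 = 1.579 mol
Al³⁺ + 3e⁻ → Al, so n(e⁻) = 3 × 1.579 = 4.737 mol
Q = 4.737 × 96500 = 4.571×10^5 C
t = Q / I = 4.571×10^5 / 0.737 = 6.202×10^5 s = 172 h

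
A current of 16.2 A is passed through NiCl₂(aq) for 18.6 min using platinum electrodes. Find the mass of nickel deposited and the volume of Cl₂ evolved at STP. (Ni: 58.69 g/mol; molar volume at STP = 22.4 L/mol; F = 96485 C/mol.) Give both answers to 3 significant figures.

Q = 16.2 × 1116 = 18080 C; n(e⁻) = 18080 / 96485 = 0.1874 mol
Cathode: Ni²⁺ + 2e⁻ → Ni → n(Ni) = 0.1874/2 = 0.09370 mol → 5.50 g
Anode: 2Cl⁻ → Cl₂ + 2e⁻ → n(Cl₂) = 0.1874/2 = 0.09370 mol → 2.10 L

5.50 g Ni; 2.10 L Cl₂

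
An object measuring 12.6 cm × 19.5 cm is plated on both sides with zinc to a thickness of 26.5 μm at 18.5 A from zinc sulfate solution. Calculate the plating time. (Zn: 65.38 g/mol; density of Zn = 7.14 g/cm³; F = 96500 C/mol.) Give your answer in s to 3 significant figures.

Plated area = 2 × 12.6 × 19.5 = 491.4 cm²
Volume = 491.4 × 26.5×10⁻⁴ cm = 1.302 cm³
m(Zn) = 1.302 × 7.14 = 9.296 g
n(Zn) = 9.296 / 65.38 = 0.1422 mol; n(e⁻) = 2 × 0.1422 = 0.2844 mol
Q = 0.2844 × 96500 = 27440 C
t = 27440 / 18.5 = 1483 s

1480 s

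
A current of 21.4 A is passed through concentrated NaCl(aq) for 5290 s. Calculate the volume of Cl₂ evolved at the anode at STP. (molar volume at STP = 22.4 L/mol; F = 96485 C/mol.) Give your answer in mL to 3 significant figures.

Q = 21.4 A × 5290 s = 1.132×10^5 C
n(e⁻) = 1.132×10^5 / 96485 = 1.173 mol
2Cl⁻ → Cl₂ + 2e⁻, so n(Cl₂) = 1.173 / 2 = 0.5865 mol
V = 0.5865 × 22.4 = 13.14 L
= 13100 mL

13100 mL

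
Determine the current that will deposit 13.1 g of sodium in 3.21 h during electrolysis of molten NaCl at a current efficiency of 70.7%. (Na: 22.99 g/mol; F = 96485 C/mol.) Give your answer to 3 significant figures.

6.73 A

n(Na) = 13.1 / 22.99 = 0.5698 mol
Na⁺ + e⁻ → Na, so n(e⁻) = 0.5698 mol
Q = 0.5698 × 96485 / 0.707 = 77760 C
I = Q / t = 77760 / 11556 s = 6.73 A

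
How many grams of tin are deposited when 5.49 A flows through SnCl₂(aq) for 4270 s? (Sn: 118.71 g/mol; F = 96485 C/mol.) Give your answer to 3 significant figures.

14.4 g

Charge passed = 5.49 × 4270 = 23440 C
Moles of electrons = 23440 / 96485 = 0.2429 mol
Sn²⁺ + 2e⁻ → Sn, so n(Sn) = 0.2429 / 2 = 0.1215 mol
m = 0.1215 × 118.71 = 14.4 g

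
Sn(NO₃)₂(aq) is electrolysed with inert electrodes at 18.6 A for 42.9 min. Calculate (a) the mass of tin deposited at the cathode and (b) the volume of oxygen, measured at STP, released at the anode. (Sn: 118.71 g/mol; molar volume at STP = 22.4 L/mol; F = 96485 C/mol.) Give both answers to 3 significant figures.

Q = 18.6 × 2574 = 47880 C; n(e⁻) = 47880 / 96485 = 0.4962 mol
Cathode: Sn²⁺ + 2e⁻ → Sn → n(Sn) = 0.4962/2 = 0.2481 mol → 29.5 g
Anode: 2H₂O → O₂ + 4H⁺ + 4e⁻ → n(O₂) = 0.4962/4 = 0.1241 mol → 2.78 L

29.5 g Sn; 2.78 L O₂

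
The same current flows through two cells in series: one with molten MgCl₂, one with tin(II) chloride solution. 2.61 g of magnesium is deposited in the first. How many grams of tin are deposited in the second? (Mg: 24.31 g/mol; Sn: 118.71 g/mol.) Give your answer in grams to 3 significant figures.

n(Mg) = 2.61 / 24.31 = 0.1074 mol
Mg²⁺ + 2e⁻ → Mg, so n(e⁻) = 2 × 0.1074 = 0.2148 mol
The cells are in series, so the same charge (and hence the same n(e⁻) = 0.2148 mol) passes through both.
Sn²⁺ + 2e⁻ → Sn, so n(Sn) = 0.2148 / 2 = 0.1074 mol
m(Sn) = 0.1074 × 118.71 = 12.7 g

12.7 g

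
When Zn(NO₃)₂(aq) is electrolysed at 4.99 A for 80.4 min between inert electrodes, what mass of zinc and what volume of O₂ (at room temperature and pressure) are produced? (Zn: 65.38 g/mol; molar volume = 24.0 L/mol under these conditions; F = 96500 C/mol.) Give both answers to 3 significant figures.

Q = 4.99 × 4824 = 24070 C; n(e⁻) = 24070 / 96500 = 0.2494 mol
Cathode: Zn²⁺ + 2e⁻ → Zn → n(Zn) = 0.2494/2 = 0.1247 mol → 8.15 g
Anode: 2H₂O → O₂ + 4H⁺ + 4e⁻ → n(O₂) = 0.2494/4 = 0.06235 mol → 1.50 L

8.15 g Zn; 1.50 L O₂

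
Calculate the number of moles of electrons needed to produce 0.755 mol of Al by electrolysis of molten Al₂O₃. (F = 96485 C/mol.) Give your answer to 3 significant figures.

2.27 mol

Al³⁺ + 3e⁻ → Al, so n(e⁻) = 3 × 0.755 = 2.265 mol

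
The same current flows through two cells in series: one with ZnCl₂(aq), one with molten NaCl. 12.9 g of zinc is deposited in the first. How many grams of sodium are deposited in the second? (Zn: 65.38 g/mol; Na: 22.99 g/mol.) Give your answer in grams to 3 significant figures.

9.07 g

n(Zn) = 12.9 / 65.38 = 0.1973 mol
Zn²⁺ + 2e⁻ → Zn, so n(e⁻) = 2 × 0.1973 = 0.3946 mol
Same current for the same time ⇒ same n(e⁻) = 0.3946 mol in both cells.
Na⁺ + e⁻ → Na, so n(Na) = 0.3946 mol
m(Na) = 0.3946 × 22.99 = 9.07 g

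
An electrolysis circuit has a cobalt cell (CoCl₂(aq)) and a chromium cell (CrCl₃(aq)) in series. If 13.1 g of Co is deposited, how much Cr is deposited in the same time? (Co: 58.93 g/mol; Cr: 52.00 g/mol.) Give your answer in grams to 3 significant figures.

7.71 g

n(Co) = 13.1 / 58.93 = 0.2223 mol
Co²⁺ + 2e⁻ → Co, so n(e⁻) = 2 × 0.2223 = 0.4446 mol
Same current for the same time ⇒ same n(e⁻) = 0.4446 mol in both cells.
Cr³⁺ + 3e⁻ → Cr, so n(Cr) = 0.4446 / 3 = 0.1482 mol
m(Cr) = 0.1482 × 52.00 = 7.71 g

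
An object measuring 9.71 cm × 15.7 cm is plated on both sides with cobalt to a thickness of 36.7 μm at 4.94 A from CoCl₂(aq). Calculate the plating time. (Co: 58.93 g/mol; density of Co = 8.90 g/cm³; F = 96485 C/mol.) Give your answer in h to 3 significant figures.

1.83 h

Plated area = 2 × 9.71 × 15.7 = 304.9 cm²
Volume = 304.9 × 36.7×10⁻⁴ cm = 1.119 cm³
m(Co) = 1.119 × 8.90 = 9.959 g
n(Co) = 9.959 / 58.93 = 0.1690 mol; n(e⁻) = 2 × 0.1690 = 0.3380 mol
Q = 0.3380 × 96485 = 32610 C
t = 32610 / 4.94 = 6601 s = 1.83 h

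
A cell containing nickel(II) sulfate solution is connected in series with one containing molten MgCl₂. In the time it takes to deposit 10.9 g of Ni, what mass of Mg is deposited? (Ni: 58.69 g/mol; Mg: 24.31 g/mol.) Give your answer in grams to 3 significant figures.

4.51 g

n(Ni) = 10.9 / 58.69 = 0.1857 mol
Ni²⁺ + 2e⁻ → Ni, so n(e⁻) = 2 × 0.1857 = 0.3714 mol
In series, the same 0.3714 mol of electrons flows through the second cell.
Mg²⁺ + 2e⁻ → Mg, so n(Mg) = 0.3714 / 2 = 0.1857 mol
m(Mg) = 0.1857 × 24.31 = 4.51 g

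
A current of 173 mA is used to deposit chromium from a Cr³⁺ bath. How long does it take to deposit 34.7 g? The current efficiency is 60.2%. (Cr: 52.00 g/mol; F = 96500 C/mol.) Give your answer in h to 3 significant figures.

n(Cr) = 34.7 / 52.00 = 0.6673 mol
Cr³⁺ + 3e⁻ → Cr, so n(e⁻) = 3 × 0.6673 = 2.002 mol
Q = 2.002 × 96500 / 0.602 = 3.209×10^5 C
t = Q / I = 3.209×10^5 / 0.173 = 1.855×10^6 s = 515 h

515 h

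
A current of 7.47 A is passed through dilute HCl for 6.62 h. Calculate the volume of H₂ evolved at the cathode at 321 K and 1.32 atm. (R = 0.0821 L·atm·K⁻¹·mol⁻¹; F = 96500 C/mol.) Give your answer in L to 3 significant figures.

Charge passed = 7.47 × 23832 = 1.780×10^5 C
Moles of electrons = 1.780×10^5 / 96500 = 1.845 mol
2H⁺ + 2e⁻ → H₂, so n(H₂) = 1.845 / 2 = 0.9225 mol
V = nRT/P = 0.9225 × 0.0821 × 321 / 1.32 = 18.42 L

18.4 L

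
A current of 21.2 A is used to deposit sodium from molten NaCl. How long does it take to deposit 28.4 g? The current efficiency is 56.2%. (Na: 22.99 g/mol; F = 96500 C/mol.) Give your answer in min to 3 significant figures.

n(Na) = 28.4 / 22.99 = 1.235 mol
Na⁺ + e⁻ → Na, so n(e⁻) = 1.235 mol
Q = 1.235 × 96500 / 0.562 = 2.121×10^5 C
t = Q / I = 2.121×10^5 / 21.2 = 10000 s = 167 min

167 min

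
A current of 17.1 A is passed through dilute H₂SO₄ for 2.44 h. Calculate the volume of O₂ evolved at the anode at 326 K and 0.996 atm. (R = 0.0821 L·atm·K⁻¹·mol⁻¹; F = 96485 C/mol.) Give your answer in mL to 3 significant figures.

Q = 17.1 A × 8784 s = 1.502×10^5 C
n(e⁻) = 1.502×10^5 / 96485 = 1.557 mol
2H₂O → O₂ + 4H⁺ + 4e⁻, so n(O₂) = 1.557 / 4 = 0.3893 mol
V = nRT/P = 0.3893 × 0.0821 × 326 / 0.996 = 10.46 L
= 10500 mL

10500 mL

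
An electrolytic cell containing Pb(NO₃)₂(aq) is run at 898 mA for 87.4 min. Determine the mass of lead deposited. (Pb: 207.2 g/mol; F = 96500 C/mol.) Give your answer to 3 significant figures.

Charge passed = 0.898 × 5244 = 4709 C
n(e⁻) = Q/F = 4709/96500 = 0.04880 mol
Pb²⁺ + 2e⁻ → Pb, so n(Pb) = 0.04880 / 2 = 0.02440 mol
m = 0.02440 × 207.2 = 5.06 g

5.06 g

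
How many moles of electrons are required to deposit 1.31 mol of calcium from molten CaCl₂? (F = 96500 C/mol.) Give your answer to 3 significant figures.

Ca²⁺ + 2e⁻ → Ca, so n(e⁻) = 2 × 1.31 = 2.620 mol

2.62 mol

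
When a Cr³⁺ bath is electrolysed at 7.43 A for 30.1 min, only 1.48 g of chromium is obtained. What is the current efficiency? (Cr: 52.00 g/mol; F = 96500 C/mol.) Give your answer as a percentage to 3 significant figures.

Q = 7.43 × 1806 = 13420 C
n(e⁻) = 13420 / 96500 = 0.1391 mol
Cr³⁺ + 3e⁻ → Cr, so theoretical n(Cr) = 0.04637 mol → 2.411 g
Efficiency = 1.48 / 2.411 = 0.6139 = 61.4%

61.4%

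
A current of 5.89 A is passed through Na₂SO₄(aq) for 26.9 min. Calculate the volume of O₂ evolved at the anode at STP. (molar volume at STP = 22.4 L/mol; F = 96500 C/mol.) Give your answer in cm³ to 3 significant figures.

552 cm³

Q = 5.89 A × 1614 s = 9506 C
n(e⁻) = 9506 / 96500 = 0.09851 mol
2H₂O → O₂ + 4H⁺ + 4e⁻, so n(O₂) = 0.09851 / 4 = 0.02463 mol
V = 0.02463 × 22.4 = 0.5517 L
= 552 cm³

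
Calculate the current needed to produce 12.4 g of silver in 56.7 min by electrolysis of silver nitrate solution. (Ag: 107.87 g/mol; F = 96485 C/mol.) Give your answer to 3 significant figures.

n(Ag) = 12.4 / 107.87 = 0.1150 mol
Ag⁺ + e⁻ → Ag, so n(e⁻) = 0.1150 mol
Q = 0.1150 × 96485 = 11100 C
I = Q / t = 11100 / 3402 s = 3.26 A

3.26 A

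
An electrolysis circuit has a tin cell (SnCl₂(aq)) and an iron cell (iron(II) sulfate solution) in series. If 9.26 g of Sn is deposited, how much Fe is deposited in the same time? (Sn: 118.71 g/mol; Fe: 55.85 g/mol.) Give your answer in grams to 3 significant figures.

4.36 g

n(Sn) = 9.26 / 118.71 = 0.07801 mol
Sn²⁺ + 2e⁻ → Sn, so n(e⁻) = 2 × 0.07801 = 0.1560 mol
The cells are in series, so the same charge (and hence the same n(e⁻) = 0.1560 mol) passes through both.
Fe²⁺ + 2e⁻ → Fe, so n(Fe) = 0.1560 / 2 = 0.07800 mol
m(Fe) = 0.07800 × 55.85 = 4.36 g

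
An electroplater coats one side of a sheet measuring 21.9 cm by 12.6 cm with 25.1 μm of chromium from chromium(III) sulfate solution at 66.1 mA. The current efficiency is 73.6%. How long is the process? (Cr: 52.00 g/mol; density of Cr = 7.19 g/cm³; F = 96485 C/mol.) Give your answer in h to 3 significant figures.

158 h

Plated area = 21.9 × 12.6 = 275.9 cm²
Volume = 275.9 × 25.1×10⁻⁴ cm = 0.6925 cm³
m(Cr) = 0.6925 × 7.19 = 4.979 g
n(Cr) = 4.979 / 52.00 = 0.09575 mol; n(e⁻) = 3 × 0.09575 = 0.2873 mol
Q = 0.2873 × 96485 / 0.736 = 37660 C
t = 37660 / 0.0661 = 5.697×10^5 s = 158 h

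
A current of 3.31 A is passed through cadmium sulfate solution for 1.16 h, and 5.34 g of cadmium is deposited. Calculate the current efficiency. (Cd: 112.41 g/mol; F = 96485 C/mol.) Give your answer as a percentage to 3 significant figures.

66.3%

Q = 3.31 × 4176 = 13820 C
n(e⁻) = 13820 / 96485 = 0.1432 mol
Cd²⁺ + 2e⁻ → Cd, so theoretical n(Cd) = 0.07160 mol → 8.049 g
Efficiency = 5.34 / 8.049 = 0.6634 = 66.3%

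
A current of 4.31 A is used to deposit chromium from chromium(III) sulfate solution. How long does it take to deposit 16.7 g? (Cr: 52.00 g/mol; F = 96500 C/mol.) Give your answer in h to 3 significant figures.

5.99 h

n(Cr) = 16.7 / 52.00 = 0.3212 mol
Cr³⁺ + 3e⁻ → Cr, so n(e⁻) = 3 × 0.3212 = 0.9636 mol
Q = 0.9636 × 96500 = 92990 C
t = Q / I = 92990 / 4.31 = 21580 s = 5.99 h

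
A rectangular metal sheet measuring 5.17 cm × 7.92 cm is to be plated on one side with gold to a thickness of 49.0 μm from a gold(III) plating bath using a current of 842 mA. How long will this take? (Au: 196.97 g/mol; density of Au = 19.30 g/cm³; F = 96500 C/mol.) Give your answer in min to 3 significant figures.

113 min

Plated area = 5.17 × 7.92 = 40.95 cm²
Volume = 40.95 × 49.0×10⁻⁴ cm = 0.2007 cm³
m(Au) = 0.2007 × 19.30 = 3.874 g
n(Au) = 3.874 / 196.97 = 0.01967 mol; n(e⁻) = 3 × 0.01967 = 0.05901 mol
Q = 0.05901 × 96500 = 5694 C
t = 5694 / 0.842 = 6762 s = 113 min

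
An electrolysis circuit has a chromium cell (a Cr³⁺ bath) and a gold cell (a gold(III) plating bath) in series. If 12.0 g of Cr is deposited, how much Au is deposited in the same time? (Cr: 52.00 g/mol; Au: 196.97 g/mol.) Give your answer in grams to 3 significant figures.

n(Cr) = 12.0 / 52.00 = 0.2308 mol
Cr³⁺ + 3e⁻ → Cr, so n(e⁻) = 3 × 0.2308 = 0.6924 mol
The cells are in series, so the same charge (and hence the same n(e⁻) = 0.6924 mol) passes through both.
Au³⁺ + 3e⁻ → Au, so n(Au) = 0.6924 / 3 = 0.2308 mol
m(Au) = 0.2308 × 196.97 = 45.5 g

45.5 g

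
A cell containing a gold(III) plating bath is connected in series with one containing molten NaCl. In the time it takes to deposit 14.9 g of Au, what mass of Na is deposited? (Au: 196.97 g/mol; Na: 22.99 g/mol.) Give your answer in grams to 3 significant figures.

n(Au) = 14.9 / 196.97 = 0.07565 mol
Au³⁺ + 3e⁻ → Au, so n(e⁻) = 3 × 0.07565 = 0.2270 mol
Same current for the same time ⇒ same n(e⁻) = 0.2270 mol in both cells.
Na⁺ + e⁻ → Na, so n(Na) = 0.2270 mol
m(Na) = 0.2270 × 22.99 = 5.22 g

5.22 g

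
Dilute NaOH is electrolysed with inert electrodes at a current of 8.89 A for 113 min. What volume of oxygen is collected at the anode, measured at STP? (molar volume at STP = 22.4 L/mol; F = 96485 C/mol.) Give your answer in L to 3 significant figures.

Q = 8.89 A × 6780 s = 60270 C
n(e⁻) = 60270 / 96485 = 0.6247 mol
2H₂O → O₂ + 4H⁺ + 4e⁻, so n(O₂) = 0.6247 / 4 = 0.1562 mol
V = 0.1562 × 22.4 = 3.499 L

3.50 L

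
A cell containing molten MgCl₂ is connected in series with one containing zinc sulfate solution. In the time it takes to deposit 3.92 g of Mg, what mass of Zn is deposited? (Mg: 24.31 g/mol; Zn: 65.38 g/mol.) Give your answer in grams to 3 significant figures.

10.5 g

n(Mg) = 3.92 / 24.31 = 0.1613 mol
Mg²⁺ + 2e⁻ → Mg, so n(e⁻) = 2 × 0.1613 = 0.3226 mol
In series, the same 0.3226 mol of electrons flows through the second cell.
Zn²⁺ + 2e⁻ → Zn, so n(Zn) = 0.3226 / 2 = 0.1613 mol
m(Zn) = 0.1613 × 65.38 = 10.5 g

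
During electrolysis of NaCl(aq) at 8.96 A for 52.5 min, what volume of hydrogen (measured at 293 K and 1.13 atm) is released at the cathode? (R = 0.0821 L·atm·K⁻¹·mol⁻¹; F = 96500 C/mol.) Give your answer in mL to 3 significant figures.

3110 mL

Q = It = 8.96 × 3150 = 28220 C
n(e⁻) = 28220 / 96500 = 0.2924 mol
2H⁺ + 2e⁻ → H₂, so n(H₂) = 0.2924 / 2 = 0.1462 mol
V = nRT/P = 0.1462 × 0.0821 × 293 / 1.13 = 3.112 L
= 3110 mL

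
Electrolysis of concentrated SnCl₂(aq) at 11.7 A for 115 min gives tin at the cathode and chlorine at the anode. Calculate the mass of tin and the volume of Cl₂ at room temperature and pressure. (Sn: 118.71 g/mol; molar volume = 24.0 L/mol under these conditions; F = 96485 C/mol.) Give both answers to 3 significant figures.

49.7 g Sn; 10.0 L Cl₂

Q = 11.7 × 6900 = 80730 C; n(e⁻) = 80730 / 96485 = 0.8367 mol
Cathode: Sn²⁺ + 2e⁻ → Sn → n(Sn) = 0.8367/2 = 0.4184 mol → 49.7 g
Anode: 2Cl⁻ → Cl₂ + 2e⁻ → n(Cl₂) = 0.8367/2 = 0.4184 mol → 10.0 L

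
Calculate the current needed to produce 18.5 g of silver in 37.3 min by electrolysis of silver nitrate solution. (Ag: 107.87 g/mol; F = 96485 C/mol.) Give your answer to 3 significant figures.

7.39 A

n(Ag) = 18.5 / 107.87 = 0.1715 mol
Ag⁺ + e⁻ → Ag, so n(e⁻) = 0.1715 mol
Q = 0.1715 × 96485 = 16550 C
I = Q / t = 16550 / 2238 s = 7.39 A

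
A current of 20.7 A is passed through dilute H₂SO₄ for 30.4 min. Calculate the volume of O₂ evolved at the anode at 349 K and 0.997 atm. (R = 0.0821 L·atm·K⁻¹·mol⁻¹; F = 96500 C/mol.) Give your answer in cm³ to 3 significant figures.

2810 cm³

Q = It = 20.7 × 1824 = 37760 C
Moles of electrons = 37760 / 96500 = 0.3913 mol
2H₂O → O₂ + 4H⁺ + 4e⁻, so n(O₂) = 0.3913 / 4 = 0.09783 mol
V = nRT/P = 0.09783 × 0.0821 × 349 / 0.997 = 2.812 L
= 2810 cm³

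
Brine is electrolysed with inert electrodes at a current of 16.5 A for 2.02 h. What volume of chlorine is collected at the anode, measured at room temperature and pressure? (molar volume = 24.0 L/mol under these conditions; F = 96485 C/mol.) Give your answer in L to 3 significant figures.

14.9 L

Charge passed = 16.5 × 7272 = 1.200×10^5 C
n(e⁻) = Q/F = 1.200×10^5/96485 = 1.244 mol
2Cl⁻ → Cl₂ + 2e⁻, so n(Cl₂) = 1.244 / 2 = 0.6220 mol
V = 0.6220 × 24.0 = 14.93 L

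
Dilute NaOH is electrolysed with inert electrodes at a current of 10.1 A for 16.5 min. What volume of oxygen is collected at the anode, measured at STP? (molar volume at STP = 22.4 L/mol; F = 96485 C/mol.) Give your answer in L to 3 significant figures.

0.580 L

Q = It = 10.1 × 990 = 9999 C
Moles of electrons = 9999 / 96485 = 0.1036 mol
2H₂O → O₂ + 4H⁺ + 4e⁻, so n(O₂) = 0.1036 / 4 = 0.02590 mol
V = 0.02590 × 22.4 = 0.5802 L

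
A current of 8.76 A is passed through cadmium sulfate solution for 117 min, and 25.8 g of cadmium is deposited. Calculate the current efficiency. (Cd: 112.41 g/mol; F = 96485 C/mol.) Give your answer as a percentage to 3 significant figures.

72.0%

Q = 8.76 × 7020 = 61500 C
n(e⁻) = 61500 / 96485 = 0.6374 mol
Cd²⁺ + 2e⁻ → Cd, so theoretical n(Cd) = 0.3187 mol → 35.83 g
Efficiency = 25.8 / 35.83 = 0.7201 = 72.0%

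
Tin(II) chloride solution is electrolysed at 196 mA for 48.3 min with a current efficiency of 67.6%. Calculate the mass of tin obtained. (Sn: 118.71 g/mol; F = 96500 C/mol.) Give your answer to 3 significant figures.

Q = 0.196 × 2898 = 568.0 C
n(e⁻) = 568.0 / 96500 = 0.005886 mol
Sn²⁺ + 2e⁻ → Sn, so theoretical m(Sn) = 0.002943 × 118.71 = 0.3494 g
Actual mass = 67.6% × 0.3494 = 0.236 g

0.236 g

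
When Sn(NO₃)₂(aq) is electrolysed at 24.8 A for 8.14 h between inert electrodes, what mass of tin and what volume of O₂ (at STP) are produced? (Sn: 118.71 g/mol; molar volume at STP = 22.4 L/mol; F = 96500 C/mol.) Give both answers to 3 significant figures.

447 g Sn; 42.2 L O₂

Q = 24.8 × 29304 = 7.267×10^5 C; n(e⁻) = 7.267×10^5 / 96500 = 7.531 mol
Cathode: Sn²⁺ + 2e⁻ → Sn → n(Sn) = 7.531/2 = 3.766 mol → 447 g
Anode: 2H₂O → O₂ + 4H⁺ + 4e⁻ → n(O₂) = 7.531/4 = 1.883 mol → 42.2 L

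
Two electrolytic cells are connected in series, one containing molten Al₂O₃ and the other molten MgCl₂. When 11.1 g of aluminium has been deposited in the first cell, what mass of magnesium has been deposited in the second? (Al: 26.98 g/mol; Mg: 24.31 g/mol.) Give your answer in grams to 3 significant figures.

15.0 g

n(Al) = 11.1 / 26.98 = 0.4114 mol
Al³⁺ + 3e⁻ → Al, so n(e⁻) = 3 × 0.4114 = 1.234 mol
In series, the same 1.234 mol of electrons flows through the second cell.
Mg²⁺ + 2e⁻ → Mg, so n(Mg) = 1.234 / 2 = 0.6170 mol
m(Mg) = 0.6170 × 24.31 = 15.0 g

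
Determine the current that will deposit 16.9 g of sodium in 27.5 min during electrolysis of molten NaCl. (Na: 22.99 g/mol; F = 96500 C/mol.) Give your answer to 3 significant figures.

n(Na) = 16.9 / 22.99 = 0.7351 mol
Na⁺ + e⁻ → Na, so n(e⁻) = 0.7351 mol
Q = 0.7351 × 96500 = 70940 C
I = Q / t = 70940 / 1650 s = 43.0 A

43.0 A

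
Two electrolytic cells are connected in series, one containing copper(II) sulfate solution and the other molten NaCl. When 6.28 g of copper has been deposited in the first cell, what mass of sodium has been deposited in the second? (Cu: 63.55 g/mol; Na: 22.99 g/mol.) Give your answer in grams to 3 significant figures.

n(Cu) = 6.28 / 63.55 = 0.09882 mol
Cu²⁺ + 2e⁻ → Cu, so n(e⁻) = 2 × 0.09882 = 0.1976 mol
The cells are in series, so the same charge (and hence the same n(e⁻) = 0.1976 mol) passes through both.
Na⁺ + e⁻ → Na, so n(Na) = 0.1976 mol
m(Na) = 0.1976 × 22.99 = 4.54 g

4.54 g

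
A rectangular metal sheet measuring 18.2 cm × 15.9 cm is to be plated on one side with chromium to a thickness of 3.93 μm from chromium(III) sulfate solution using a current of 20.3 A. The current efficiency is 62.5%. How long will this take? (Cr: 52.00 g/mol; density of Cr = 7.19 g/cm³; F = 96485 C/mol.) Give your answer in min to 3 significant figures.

Plated area = 18.2 × 15.9 = 289.4 cm²
Volume = 289.4 × 3.93×10⁻⁴ cm = 0.1137 cm³
m(Cr) = 0.1137 × 7.19 = 0.8175 g
n(Cr) = 0.8175 / 52.00 = 0.01572 mol; n(e⁻) = 3 × 0.01572 = 0.04716 mol
Q = 0.04716 × 96485 / 0.625 = 7280 C
t = 7280 / 20.3 = 358.6 s = 5.98 min

5.98 min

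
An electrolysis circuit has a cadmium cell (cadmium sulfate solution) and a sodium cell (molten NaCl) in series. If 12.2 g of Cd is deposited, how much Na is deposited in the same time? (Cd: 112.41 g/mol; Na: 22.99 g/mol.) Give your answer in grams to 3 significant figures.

n(Cd) = 12.2 / 112.41 = 0.1085 mol
Cd²⁺ + 2e⁻ → Cd, so n(e⁻) = 2 × 0.1085 = 0.2170 mol
Since the cells are in series, n(e⁻) in the Na cell is also 0.2170 mol.
Na⁺ + e⁻ → Na, so n(Na) = 0.2170 mol
m(Na) = 0.2170 × 22.99 = 4.99 g

4.99 g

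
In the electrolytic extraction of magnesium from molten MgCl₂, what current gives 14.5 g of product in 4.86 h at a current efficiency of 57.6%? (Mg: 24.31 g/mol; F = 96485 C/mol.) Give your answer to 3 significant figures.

n(Mg) = 14.5 / 24.31 = 0.5965 mol
Mg²⁺ + 2e⁻ → Mg, so n(e⁻) = 2 × 0.5965 = 1.193 mol
Q = 1.193 × 96485 / 0.576 = 1.998×10^5 C
I = Q / t = 1.998×10^5 / 17496 s = 11.4 A

11.4 A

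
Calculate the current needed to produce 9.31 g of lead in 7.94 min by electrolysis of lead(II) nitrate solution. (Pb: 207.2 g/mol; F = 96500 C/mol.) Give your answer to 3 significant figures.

18.2 A

n(Pb) = 9.31 / 207.2 = 0.04493 mol
Pb²⁺ + 2e⁻ → Pb, so n(e⁻) = 2 × 0.04493 = 0.08986 mol
Q = 0.08986 × 96500 = 8671 C
I = Q / t = 8671 / 476.4 s = 18.2 A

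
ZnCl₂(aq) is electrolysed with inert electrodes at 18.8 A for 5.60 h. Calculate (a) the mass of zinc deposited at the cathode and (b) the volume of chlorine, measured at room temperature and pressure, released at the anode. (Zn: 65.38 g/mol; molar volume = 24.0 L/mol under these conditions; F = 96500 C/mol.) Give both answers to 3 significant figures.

Q = 18.8 × 20160 = 3.790×10^5 C; n(e⁻) = 3.790×10^5 / 96500 = 3.927 mol
Cathode: Zn²⁺ + 2e⁻ → Zn → n(Zn) = 3.927/2 = 1.964 mol → 128 g
Anode: 2Cl⁻ → Cl₂ + 2e⁻ → n(Cl₂) = 3.927/2 = 1.964 mol → 47.1 L

128 g Zn; 47.1 L Cl₂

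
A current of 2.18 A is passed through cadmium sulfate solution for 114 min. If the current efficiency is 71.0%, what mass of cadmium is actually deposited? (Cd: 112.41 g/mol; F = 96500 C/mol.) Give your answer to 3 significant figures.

6.17 g

Q = 2.18 × 6840 = 14910 C
n(e⁻) = 14910 / 96500 = 0.1545 mol
Cd²⁺ + 2e⁻ → Cd, so theoretical m(Cd) = 0.07725 × 112.41 = 8.684 g
Actual mass = 71.0% × 8.684 = 6.17 g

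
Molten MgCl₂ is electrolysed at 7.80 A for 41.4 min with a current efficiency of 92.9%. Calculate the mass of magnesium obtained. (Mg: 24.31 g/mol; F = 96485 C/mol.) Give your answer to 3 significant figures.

Q = 7.80 × 2484 = 19380 C
n(e⁻) = 19380 / 96485 = 0.2009 mol
Mg²⁺ + 2e⁻ → Mg, so theoretical m(Mg) = 0.1005 × 24.31 = 2.443 g
Actual mass = 92.9% × 2.443 = 2.27 g

2.27 g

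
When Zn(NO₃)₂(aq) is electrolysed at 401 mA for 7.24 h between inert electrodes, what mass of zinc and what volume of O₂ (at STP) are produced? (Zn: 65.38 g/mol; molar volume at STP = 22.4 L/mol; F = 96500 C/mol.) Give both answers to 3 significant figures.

3.54 g Zn; 0.607 L O₂

Q = 0.401 × 26064 = 10450 C; n(e⁻) = 10450 / 96500 = 0.1083 mol
Cathode: Zn²⁺ + 2e⁻ → Zn → n(Zn) = 0.1083/2 = 0.05415 mol → 3.54 g
Anode: 2H₂O → O₂ + 4H⁺ + 4e⁻ → n(O₂) = 0.1083/4 = 0.02708 mol → 0.607 L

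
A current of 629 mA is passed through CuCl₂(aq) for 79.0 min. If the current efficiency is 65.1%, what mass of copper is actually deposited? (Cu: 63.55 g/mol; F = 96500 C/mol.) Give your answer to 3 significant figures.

Q = 0.629 × 4740 = 2981 C
n(e⁻) = 2981 / 96500 = 0.03089 mol
Cu²⁺ + 2e⁻ → Cu, so theoretical m(Cu) = 0.01545 × 63.55 = 0.9818 g
Actual mass = 65.1% × 0.9818 = 0.639 g

0.639 g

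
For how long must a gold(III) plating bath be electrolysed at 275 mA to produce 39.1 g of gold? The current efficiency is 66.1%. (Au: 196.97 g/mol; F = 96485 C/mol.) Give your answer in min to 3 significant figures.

5270 min

n(Au) = 39.1 / 196.97 = 0.1985 mol
Au³⁺ + 3e⁻ → Au, so n(e⁻) = 3 × 0.1985 = 0.5955 mol
Q = 0.5955 × 96485 / 0.661 = 86920 C
t = Q / I = 86920 / 0.275 = 3.161×10^5 s = 5270 min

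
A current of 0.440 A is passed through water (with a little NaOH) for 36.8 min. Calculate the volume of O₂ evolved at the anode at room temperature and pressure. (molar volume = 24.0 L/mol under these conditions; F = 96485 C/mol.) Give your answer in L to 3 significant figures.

Charge passed = 0.440 × 2208 = 971.5 C
n(e⁻) = 971.5 / 96485 = 0.01007 mol
2H₂O → O₂ + 4H⁺ + 4e⁻, so n(O₂) = 0.01007 / 4 = 0.002518 mol
V = 0.002518 × 24.0 = 0.06043 L

0.0604 L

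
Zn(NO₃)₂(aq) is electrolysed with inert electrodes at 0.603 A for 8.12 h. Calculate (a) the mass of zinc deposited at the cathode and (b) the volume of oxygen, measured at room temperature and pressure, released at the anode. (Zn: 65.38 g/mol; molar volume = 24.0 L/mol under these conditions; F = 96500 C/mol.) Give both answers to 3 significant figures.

5.97 g Zn; 1.10 L O₂

Q = 0.603 × 29232 = 17630 C; n(e⁻) = 17630 / 96500 = 0.1827 mol
Cathode: Zn²⁺ + 2e⁻ → Zn → n(Zn) = 0.1827/2 = 0.09135 mol → 5.97 g
Anode: 2H₂O → O₂ + 4H⁺ + 4e⁻ → n(O₂) = 0.1827/4 = 0.04568 mol → 1.10 L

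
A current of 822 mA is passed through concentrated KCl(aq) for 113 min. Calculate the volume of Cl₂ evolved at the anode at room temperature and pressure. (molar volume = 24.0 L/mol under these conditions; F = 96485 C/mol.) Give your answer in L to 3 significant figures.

Q = 0.822 A × 6780 s = 5573 C
Moles of electrons = 5573 / 96485 = 0.05776 mol
2Cl⁻ → Cl₂ + 2e⁻, so n(Cl₂) = 0.05776 / 2 = 0.02888 mol
V = 0.02888 × 24.0 = 0.6931 L

0.693 L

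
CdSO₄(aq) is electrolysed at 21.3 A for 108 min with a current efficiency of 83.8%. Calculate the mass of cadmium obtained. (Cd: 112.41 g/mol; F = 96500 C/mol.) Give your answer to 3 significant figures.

67.4 g

Q = 21.3 × 6480 = 1.380×10^5 C
n(e⁻) = 1.380×10^5 / 96500 = 1.430 mol
Cd²⁺ + 2e⁻ → Cd, so theoretical m(Cd) = 0.7150 × 112.41 = 80.37 g
Actual mass = 83.8% × 80.37 = 67.4 g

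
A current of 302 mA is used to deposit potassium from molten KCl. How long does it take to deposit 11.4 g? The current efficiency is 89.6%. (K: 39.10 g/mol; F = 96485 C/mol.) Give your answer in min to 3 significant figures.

n(K) = 11.4 / 39.10 = 0.2916 mol
K⁺ + e⁻ → K, so n(e⁻) = 0.2916 mol
Q = 0.2916 × 96485 / 0.896 = 31400 C
t = Q / I = 31400 / 0.302 = 1.040×10^5 s = 1730 min

1730 min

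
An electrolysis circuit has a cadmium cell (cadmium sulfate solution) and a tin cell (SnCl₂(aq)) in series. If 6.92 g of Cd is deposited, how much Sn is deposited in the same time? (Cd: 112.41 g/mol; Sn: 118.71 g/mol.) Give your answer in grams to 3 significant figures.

n(Cd) = 6.92 / 112.41 = 0.06156 mol
Cd²⁺ + 2e⁻ → Cd, so n(e⁻) = 2 × 0.06156 = 0.1231 mol
The cells are in series, so the same charge (and hence the same n(e⁻) = 0.1231 mol) passes through both.
Sn²⁺ + 2e⁻ → Sn, so n(Sn) = 0.1231 / 2 = 0.06155 mol
m(Sn) = 0.06155 × 118.71 = 7.31 g

7.31 g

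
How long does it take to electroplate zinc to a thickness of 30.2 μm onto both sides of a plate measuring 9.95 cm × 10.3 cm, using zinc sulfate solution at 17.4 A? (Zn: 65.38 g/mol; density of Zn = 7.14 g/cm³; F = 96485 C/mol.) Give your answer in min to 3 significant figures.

Plated area = 2 × 9.95 × 10.3 = 205.0 cm²
Volume = 205.0 × 30.2×10⁻⁴ cm = 0.6191 cm³
m(Zn) = 0.6191 × 7.14 = 4.420 g
n(Zn) = 4.420 / 65.38 = 0.06760 mol; n(e⁻) = 2 × 0.06760 = 0.1352 mol
Q = 0.1352 × 96485 = 13040 C
t = 13040 / 17.4 = 749.4 s = 12.5 min

12.5 min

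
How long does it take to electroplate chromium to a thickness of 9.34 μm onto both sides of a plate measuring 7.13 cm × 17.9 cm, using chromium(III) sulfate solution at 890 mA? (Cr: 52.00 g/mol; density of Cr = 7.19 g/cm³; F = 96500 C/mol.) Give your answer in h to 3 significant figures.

Plated area = 2 × 7.13 × 17.9 = 255.3 cm²
Volume = 255.3 × 9.34×10⁻⁴ cm = 0.2385 cm³
m(Cr) = 0.2385 × 7.19 = 1.715 g
n(Cr) = 1.715 / 52.00 = 0.03298 mol; n(e⁻) = 3 × 0.03298 = 0.09894 mol
Q = 0.09894 × 96500 = 9548 C
t = 9548 / 0.890 = 10730 s = 2.98 h

2.98 h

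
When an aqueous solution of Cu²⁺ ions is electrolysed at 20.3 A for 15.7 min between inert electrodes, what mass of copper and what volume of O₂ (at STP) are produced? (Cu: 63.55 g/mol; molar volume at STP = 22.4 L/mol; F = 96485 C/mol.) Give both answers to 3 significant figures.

6.30 g Cu; 1.11 L O₂

Q = 20.3 × 942 = 19120 C; n(e⁻) = 19120 / 96485 = 0.1982 mol
Cathode: Cu²⁺ + 2e⁻ → Cu → n(Cu) = 0.1982/2 = 0.09910 mol → 6.30 g
Anode: 2H₂O → O₂ + 4H⁺ + 4e⁻ → n(O₂) = 0.1982/4 = 0.04955 mol → 1.11 L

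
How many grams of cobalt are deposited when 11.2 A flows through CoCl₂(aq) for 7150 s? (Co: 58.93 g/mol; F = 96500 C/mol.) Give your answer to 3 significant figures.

Q = It = 11.2 × 7150 = 80080 C
Moles of electrons = 80080 / 96500 = 0.8298 mol
Co²⁺ + 2e⁻ → Co, so n(Co) = 0.8298 / 2 = 0.4149 mol
m = 0.4149 × 58.93 = 24.5 g

24.5 g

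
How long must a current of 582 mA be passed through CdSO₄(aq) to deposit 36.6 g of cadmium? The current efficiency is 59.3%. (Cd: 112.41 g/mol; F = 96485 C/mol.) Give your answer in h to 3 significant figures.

n(Cd) = 36.6 / 112.41 = 0.3256 mol
Cd²⁺ + 2e⁻ → Cd, so n(e⁻) = 2 × 0.3256 = 0.6512 mol
Q = 0.6512 × 96485 / 0.593 = 1.060×10^5 C
t = Q / I = 1.060×10^5 / 0.582 = 1.821×10^5 s = 50.6 h

50.6 h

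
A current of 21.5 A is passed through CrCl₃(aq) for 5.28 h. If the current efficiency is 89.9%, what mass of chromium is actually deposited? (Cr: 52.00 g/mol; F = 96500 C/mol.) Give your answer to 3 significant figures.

Q = 21.5 × 19008 = 4.087×10^5 C
n(e⁻) = 4.087×10^5 / 96500 = 4.235 mol
Cr³⁺ + 3e⁻ → Cr, so theoretical m(Cr) = 1.412 × 52.00 = 73.42 g
Actual mass = 89.9% × 73.42 = 66.0 g

66.0 g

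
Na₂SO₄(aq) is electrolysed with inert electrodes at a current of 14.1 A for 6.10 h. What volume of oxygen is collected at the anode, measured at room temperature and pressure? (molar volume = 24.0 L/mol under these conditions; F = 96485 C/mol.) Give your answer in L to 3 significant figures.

Q = It = 14.1 × 21960 = 3.096×10^5 C
n(e⁻) = 3.096×10^5 / 96485 = 3.209 mol
2H₂O → O₂ + 4H⁺ + 4e⁻, so n(O₂) = 3.209 / 4 = 0.8023 mol
V = 0.8023 × 24.0 = 19.26 L

19.3 L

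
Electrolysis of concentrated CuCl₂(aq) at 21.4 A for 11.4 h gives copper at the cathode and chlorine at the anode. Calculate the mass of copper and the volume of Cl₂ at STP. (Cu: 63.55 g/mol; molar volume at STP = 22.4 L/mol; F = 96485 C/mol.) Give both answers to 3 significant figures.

289 g Cu; 102 L Cl₂

Q = 21.4 × 41040 = 8.783×10^5 C; n(e⁻) = 8.783×10^5 / 96485 = 9.103 mol
Cathode: Cu²⁺ + 2e⁻ → Cu → n(Cu) = 9.103/2 = 4.552 mol → 289 g
Anode: 2Cl⁻ → Cl₂ + 2e⁻ → n(Cl₂) = 9.103/2 = 4.552 mol → 102 L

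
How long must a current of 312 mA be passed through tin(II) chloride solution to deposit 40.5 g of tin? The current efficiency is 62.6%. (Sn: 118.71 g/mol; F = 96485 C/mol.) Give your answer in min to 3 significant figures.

5620 min

n(Sn) = 40.5 / 118.71 = 0.3412 mol
Sn²⁺ + 2e⁻ → Sn, so n(e⁻) = 2 × 0.3412 = 0.6824 mol
Q = 0.6824 × 96485 / 0.626 = 1.052×10^5 C
t = Q / I = 1.052×10^5 / 0.312 = 3.372×10^5 s = 5620 min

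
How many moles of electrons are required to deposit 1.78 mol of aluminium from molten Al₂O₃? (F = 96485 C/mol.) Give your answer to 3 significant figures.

Al³⁺ + 3e⁻ → Al, so n(e⁻) = 3 × 1.78 = 5.340 mol

5.34 mol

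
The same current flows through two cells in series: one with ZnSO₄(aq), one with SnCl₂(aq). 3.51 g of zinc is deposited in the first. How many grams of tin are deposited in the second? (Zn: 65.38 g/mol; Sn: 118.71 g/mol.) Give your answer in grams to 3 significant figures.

6.37 g

n(Zn) = 3.51 / 65.38 = 0.05369 mol
Zn²⁺ + 2e⁻ → Zn, so n(e⁻) = 2 × 0.05369 = 0.1074 mol
Same current for the same time ⇒ same n(e⁻) = 0.1074 mol in both cells.
Sn²⁺ + 2e⁻ → Sn, so n(Sn) = 0.1074 / 2 = 0.05370 mol
m(Sn) = 0.05370 × 118.71 = 6.37 g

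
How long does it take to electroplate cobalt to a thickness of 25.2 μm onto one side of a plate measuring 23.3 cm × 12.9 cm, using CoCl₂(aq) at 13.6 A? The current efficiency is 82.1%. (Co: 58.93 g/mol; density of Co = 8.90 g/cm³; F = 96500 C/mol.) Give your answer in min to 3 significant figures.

Plated area = 23.3 × 12.9 = 300.6 cm²
Volume = 300.6 × 25.2×10⁻⁴ cm = 0.7575 cm³
m(Co) = 0.7575 × 8.90 = 6.742 g
n(Co) = 6.742 / 58.93 = 0.1144 mol; n(e⁻) = 2 × 0.1144 = 0.2288 mol
Q = 0.2288 × 96500 / 0.821 = 26890 C
t = 26890 / 13.6 = 1977 s = 33.0 min

33.0 min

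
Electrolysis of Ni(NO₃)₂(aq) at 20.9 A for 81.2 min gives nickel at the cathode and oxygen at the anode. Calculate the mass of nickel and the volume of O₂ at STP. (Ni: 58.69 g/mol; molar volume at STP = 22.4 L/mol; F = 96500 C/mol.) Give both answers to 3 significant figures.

31.0 g Ni; 5.91 L O₂

Q = 20.9 × 4872 = 1.018×10^5 C; n(e⁻) = 1.018×10^5 / 96500 = 1.055 mol
Cathode: Ni²⁺ + 2e⁻ → Ni → n(Ni) = 1.055/2 = 0.5275 mol → 31.0 g
Anode: 2H₂O → O₂ + 4H⁺ + 4e⁻ → n(O₂) = 1.055/4 = 0.2638 mol → 5.91 L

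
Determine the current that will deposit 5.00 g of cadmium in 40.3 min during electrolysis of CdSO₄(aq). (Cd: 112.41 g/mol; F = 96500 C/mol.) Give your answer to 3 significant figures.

3.55 A

n(Cd) = 5.00 / 112.41 = 0.04448 mol
Cd²⁺ + 2e⁻ → Cd, so n(e⁻) = 2 × 0.04448 = 0.08896 mol
Q = 0.08896 × 96500 = 8585 C
I = Q / t = 8585 / 2418 s = 3.55 A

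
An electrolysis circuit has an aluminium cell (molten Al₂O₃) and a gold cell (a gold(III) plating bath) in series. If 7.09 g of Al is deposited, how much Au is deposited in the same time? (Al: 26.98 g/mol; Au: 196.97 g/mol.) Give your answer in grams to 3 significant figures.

51.8 g

n(Al) = 7.09 / 26.98 = 0.2628 mol
Al³⁺ + 3e⁻ → Al, so n(e⁻) = 3 × 0.2628 = 0.7884 mol
Same current for the same time ⇒ same n(e⁻) = 0.7884 mol in both cells.
Au³⁺ + 3e⁻ → Au, so n(Au) = 0.7884 / 3 = 0.2628 mol
m(Au) = 0.2628 × 196.97 = 51.8 g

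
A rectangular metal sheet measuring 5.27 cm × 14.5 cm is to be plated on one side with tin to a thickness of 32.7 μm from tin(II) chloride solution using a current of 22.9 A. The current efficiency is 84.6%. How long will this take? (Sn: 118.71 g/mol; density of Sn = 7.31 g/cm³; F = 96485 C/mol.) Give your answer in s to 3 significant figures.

153 s

Plated area = 5.27 × 14.5 = 76.42 cm²
Volume = 76.42 × 32.7×10⁻⁴ cm = 0.2499 cm³
m(Sn) = 0.2499 × 7.31 = 1.827 g
n(Sn) = 1.827 / 118.71 = 0.01539 mol; n(e⁻) = 2 × 0.01539 = 0.03078 mol
Q = 0.03078 × 96485 / 0.846 = 3510 C
t = 3510 / 22.9 = 153.3 s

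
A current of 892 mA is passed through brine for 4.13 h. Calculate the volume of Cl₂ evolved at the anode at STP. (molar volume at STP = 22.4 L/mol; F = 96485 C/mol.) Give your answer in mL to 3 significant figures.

Q = 0.892 A × 14868 s = 13260 C
n(e⁻) = 13260 / 96485 = 0.1374 mol
2Cl⁻ → Cl₂ + 2e⁻, so n(Cl₂) = 0.1374 / 2 = 0.06870 mol
V = 0.06870 × 22.4 = 1.539 L
= 1540 mL

1540 mL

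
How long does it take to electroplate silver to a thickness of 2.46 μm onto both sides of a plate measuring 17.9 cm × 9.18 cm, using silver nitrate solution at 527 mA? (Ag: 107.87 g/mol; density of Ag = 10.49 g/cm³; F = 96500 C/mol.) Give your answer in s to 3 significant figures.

1440 s

Plated area = 2 × 17.9 × 9.18 = 328.6 cm²
Volume = 328.6 × 2.46×10⁻⁴ cm = 0.08084 cm³
m(Ag) = 0.08084 × 10.49 = 0.8480 g
n(Ag) = 0.8480 / 107.87 = 0.007861 mol; n(e⁻) = 0.007861 mol
Q = 0.007861 × 96500 = 758.6 C
t = 758.6 / 0.527 = 1439 s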